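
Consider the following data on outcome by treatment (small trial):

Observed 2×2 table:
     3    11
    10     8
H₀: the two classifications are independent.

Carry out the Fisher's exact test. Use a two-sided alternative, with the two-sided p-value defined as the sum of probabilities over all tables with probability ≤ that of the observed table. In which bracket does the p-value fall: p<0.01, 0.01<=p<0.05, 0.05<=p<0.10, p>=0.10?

Margins: r₁=14, r₂=18, c₁=13, c₂=19, n=32
p_obs = C(14,3)·C(18,10)/C(32,13); sum pmf over tables with pmf ≤ p_obs
p-value (two-sided) = 0.07511
→ bracket: 0.05<=p<0.10

p-value bracket: 0.05<=p<0.10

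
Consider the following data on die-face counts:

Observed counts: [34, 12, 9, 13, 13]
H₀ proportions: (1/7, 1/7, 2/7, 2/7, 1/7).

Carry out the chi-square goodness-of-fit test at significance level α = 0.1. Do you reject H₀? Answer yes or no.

reject H₀: yes

n = 81; E_i = n·p_i = [11.57, 11.57, 23.14, 23.14, 11.57]
χ² = (34−11.57)²/11.57 + (12−11.57)²/11.57 + (9−23.14)²/23.14 + (13−23.14)²/23.14 + (13−11.57)²/11.57 = 56.7531
df = 4
p-value (upper-tail) = 0.00000
At α=0.1: p < α → reject H₀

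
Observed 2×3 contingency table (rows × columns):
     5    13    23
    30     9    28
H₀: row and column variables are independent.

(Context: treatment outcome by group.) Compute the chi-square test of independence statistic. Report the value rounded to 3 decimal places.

Row totals [41, 67], col totals [35, 22, 51], n=108
χ² = (5−13.29)²/13.29 + (13−8.35)²/8.35 + (23−19.36)²/19.36 + (30−21.71)²/21.71 + (9−13.65)²/13.65 + (28−31.64)²/31.64 = 13.6038
df = 2

test statistic = 13.604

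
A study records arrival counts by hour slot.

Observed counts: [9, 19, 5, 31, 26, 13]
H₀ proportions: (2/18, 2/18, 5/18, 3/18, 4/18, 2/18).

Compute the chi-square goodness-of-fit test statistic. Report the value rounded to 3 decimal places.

test statistic = 36.777

n = 103; E_i = n·p_i = [11.44, 11.44, 28.61, 17.17, 22.89, 11.44]
χ² = (9−11.44)²/11.44 + (19−11.44)²/11.44 + (5−28.61)²/28.61 + (31−17.17)²/17.17 + (26−22.89)²/22.89 + (13−11.44)²/11.44 = 36.7767
df = 5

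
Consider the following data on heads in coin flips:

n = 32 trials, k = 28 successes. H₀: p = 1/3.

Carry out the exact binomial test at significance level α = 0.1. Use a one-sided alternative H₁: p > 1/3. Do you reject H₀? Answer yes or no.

reject H₀: yes

Exact binomial: n=32, k=28, p₀=1/3=0.3333
P(X≥28) from Σ C(n,i)·p₀^i·(1−p₀)^(n−i)
p-value (one-sided, H₁ greater) = 0.00000
At α=0.1: p < α → reject H₀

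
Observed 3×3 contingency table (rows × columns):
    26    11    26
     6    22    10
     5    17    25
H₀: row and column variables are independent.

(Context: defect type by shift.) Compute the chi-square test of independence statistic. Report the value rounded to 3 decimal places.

Row totals [63, 38, 47], col totals [37, 50, 61], n=148
χ² = (26−15.75)²/15.75 + (11−21.28)²/21.28 + (26−25.97)²/25.97 + (6−9.50)²/9.50 + (22−12.84)²/12.84 + (10−15.66)²/15.66 + (5−11.75)²/11.75 + (17−15.88)²/15.88 + (25−19.37)²/19.37 = 27.1071
df = 4

test statistic = 27.107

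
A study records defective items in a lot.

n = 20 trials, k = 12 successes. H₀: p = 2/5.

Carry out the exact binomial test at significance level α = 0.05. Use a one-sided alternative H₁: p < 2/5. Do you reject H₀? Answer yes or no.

reject H₀: no

Exact binomial: n=20, k=12, p₀=2/5=0.4000
P(X≤12) from Σ C(n,i)·p₀^i·(1−p₀)^(n−i)
p-value (one-sided, H₁ less) = 0.97897
At α=0.05: p ≥ α → fail to reject H₀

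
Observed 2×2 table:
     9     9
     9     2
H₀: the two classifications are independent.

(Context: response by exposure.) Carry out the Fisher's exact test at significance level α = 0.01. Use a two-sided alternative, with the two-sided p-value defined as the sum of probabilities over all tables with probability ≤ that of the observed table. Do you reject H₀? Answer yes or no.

reject H₀: no

Margins: r₁=18, r₂=11, c₁=18, c₂=11, n=29
p_obs = C(18,9)·C(11,9)/C(29,18); sum pmf over tables with pmf ≤ p_obs
p-value (two-sided) = 0.12545
At α=0.01: p ≥ α → fail to reject H₀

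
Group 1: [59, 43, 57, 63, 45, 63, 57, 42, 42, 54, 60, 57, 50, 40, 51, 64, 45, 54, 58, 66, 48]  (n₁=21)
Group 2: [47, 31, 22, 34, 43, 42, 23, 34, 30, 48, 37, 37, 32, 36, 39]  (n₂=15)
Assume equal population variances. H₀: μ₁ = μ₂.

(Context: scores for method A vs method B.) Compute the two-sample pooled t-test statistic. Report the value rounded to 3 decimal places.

test statistic = 6.559

x̄₁=53.238, s₁=8.142, n₁=21
x̄₂=35.667, s₂=7.603, n₂=15
s_p² = [20·8.142² + 14·7.603²]/34 = 62.7983
SE = √(s_p²·(1/21+1/15)) = 2.6790
t = (53.238−35.667)/2.6790 = 6.5590
df = 34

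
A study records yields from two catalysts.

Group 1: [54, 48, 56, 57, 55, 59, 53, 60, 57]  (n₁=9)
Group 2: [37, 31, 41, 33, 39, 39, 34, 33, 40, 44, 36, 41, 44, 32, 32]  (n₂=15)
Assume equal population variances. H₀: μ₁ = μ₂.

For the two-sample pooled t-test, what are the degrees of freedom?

degrees of freedom = 22

df = n₁ + n₂ − 2 = 9 + 15 − 2 = 22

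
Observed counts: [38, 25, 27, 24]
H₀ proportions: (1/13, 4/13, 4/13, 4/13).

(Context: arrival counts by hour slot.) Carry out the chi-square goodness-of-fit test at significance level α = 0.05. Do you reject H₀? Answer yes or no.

reject H₀: yes

n = 114; E_i = n·p_i = [8.77, 35.08, 35.08, 35.08]
χ² = (38−8.77)²/8.77 + (25−35.08)²/35.08 + (27−35.08)²/35.08 + (24−35.08)²/35.08 = 105.6886
df = 3
p-value (upper-tail) = 0.00000
At α=0.05: p < α → reject H₀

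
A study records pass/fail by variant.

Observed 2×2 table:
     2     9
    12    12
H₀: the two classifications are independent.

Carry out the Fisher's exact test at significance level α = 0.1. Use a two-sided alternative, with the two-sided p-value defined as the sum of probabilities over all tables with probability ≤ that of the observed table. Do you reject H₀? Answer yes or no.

reject H₀: no

Margins: r₁=11, r₂=24, c₁=14, c₂=21, n=35
p_obs = C(11,2)·C(24,12)/C(35,14); sum pmf over tables with pmf ≤ p_obs
p-value (two-sided) = 0.13665
At α=0.1: p ≥ α → fail to reject H₀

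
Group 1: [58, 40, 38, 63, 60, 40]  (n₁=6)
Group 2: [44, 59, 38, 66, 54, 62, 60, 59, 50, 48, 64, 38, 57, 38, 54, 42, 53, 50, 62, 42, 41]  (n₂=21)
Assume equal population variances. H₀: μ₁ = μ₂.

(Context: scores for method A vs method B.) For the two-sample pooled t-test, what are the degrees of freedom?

df = n₁ + n₂ − 2 = 6 + 21 − 2 = 25

degrees of freedom = 25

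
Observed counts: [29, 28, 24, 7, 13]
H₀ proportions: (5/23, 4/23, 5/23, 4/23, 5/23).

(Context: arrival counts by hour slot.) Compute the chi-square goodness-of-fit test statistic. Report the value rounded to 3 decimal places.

test statistic = 18.657

n = 101; E_i = n·p_i = [21.96, 17.57, 21.96, 17.57, 21.96]
χ² = (29−21.96)²/21.96 + (28−17.57)²/17.57 + (24−21.96)²/21.96 + (7−17.57)²/17.57 + (13−21.96)²/21.96 = 18.6569
df = 4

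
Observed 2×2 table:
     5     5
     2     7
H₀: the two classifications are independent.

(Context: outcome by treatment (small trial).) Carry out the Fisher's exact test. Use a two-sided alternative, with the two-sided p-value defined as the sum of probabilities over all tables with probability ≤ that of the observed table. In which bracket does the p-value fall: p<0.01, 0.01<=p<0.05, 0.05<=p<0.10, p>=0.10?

p-value bracket: p>=0.10

Margins: r₁=10, r₂=9, c₁=7, c₂=12, n=19
p_obs = C(10,5)·C(9,2)/C(19,7); sum pmf over tables with pmf ≤ p_obs
p-value (two-sided) = 0.34985
→ bracket: p>=0.10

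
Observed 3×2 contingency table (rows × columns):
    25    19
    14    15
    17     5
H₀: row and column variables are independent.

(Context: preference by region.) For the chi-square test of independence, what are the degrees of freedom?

degrees of freedom = 2

df = (r−1)(c−1) = (3−1)·(2−1) = 2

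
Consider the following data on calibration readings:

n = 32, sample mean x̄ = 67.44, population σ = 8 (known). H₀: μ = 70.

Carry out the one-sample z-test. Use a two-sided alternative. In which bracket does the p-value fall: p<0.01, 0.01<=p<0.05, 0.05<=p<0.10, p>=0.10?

SE = σ/√n = 8/√32 = 1.4142
z = (x̄−μ₀)/SE = (67.44−70)/1.4142 = -1.8102
p-value (two-sided) = 0.07027
→ bracket: 0.05<=p<0.10

p-value bracket: 0.05<=p<0.10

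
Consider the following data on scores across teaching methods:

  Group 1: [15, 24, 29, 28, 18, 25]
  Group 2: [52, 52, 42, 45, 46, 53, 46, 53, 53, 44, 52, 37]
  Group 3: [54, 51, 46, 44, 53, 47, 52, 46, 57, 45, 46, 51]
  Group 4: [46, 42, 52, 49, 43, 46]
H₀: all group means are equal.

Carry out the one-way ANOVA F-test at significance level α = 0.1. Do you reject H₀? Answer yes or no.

Group means [23.17, 47.92, 49.33, 46.33], grand mean 44.000
SSB = Σnᵢ(x̄ᵢ−x̄)² = 3162.250; SSW = ΣΣ(x−x̄ᵢ)² = 729.750
MSB = 3162.250/3 = 1054.0833; MSW = 729.750/32 = 22.8047
F = MSB/MSW = 46.2222
df = (3, 32)
p-value (upper-tail) = 0.00000
At α=0.1: p < α → reject H₀

reject H₀: yes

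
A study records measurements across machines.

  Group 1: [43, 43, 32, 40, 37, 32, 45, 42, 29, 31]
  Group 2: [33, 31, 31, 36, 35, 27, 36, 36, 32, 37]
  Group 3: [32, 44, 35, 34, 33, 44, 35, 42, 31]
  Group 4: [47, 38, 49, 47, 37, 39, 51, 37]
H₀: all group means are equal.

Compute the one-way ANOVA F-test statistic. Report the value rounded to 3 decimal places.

Group means [37.40, 33.40, 36.67, 43.12], grand mean 37.378
SSB = Σnᵢ(x̄ᵢ−x̄)² = 427.028; SSW = ΣΣ(x−x̄ᵢ)² = 869.675
MSB = 427.028/3 = 142.3426; MSW = 869.675/33 = 26.3538
F = MSB/MSW = 5.4012
df = (3, 33)

test statistic = 5.401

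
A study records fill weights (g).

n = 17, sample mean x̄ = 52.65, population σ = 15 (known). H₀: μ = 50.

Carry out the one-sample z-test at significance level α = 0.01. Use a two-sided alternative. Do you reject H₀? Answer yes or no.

SE = σ/√n = 15/√17 = 3.6380
z = (x̄−μ₀)/SE = (52.65−50)/3.6380 = 0.7284
p-value (two-sided) = 0.46636
At α=0.01: p ≥ α → fail to reject H₀

reject H₀: no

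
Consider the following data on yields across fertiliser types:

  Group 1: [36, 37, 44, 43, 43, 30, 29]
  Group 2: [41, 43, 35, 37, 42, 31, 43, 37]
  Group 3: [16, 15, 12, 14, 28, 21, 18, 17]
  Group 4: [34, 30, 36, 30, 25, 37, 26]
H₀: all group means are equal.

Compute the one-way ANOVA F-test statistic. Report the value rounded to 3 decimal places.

Group means [37.43, 38.62, 17.62, 31.14], grand mean 31.000
SSB = Σnᵢ(x̄ᵢ−x̄)² = 2185.679; SSW = ΣΣ(x−x̄ᵢ)² = 672.321
MSB = 2185.679/3 = 728.5595; MSW = 672.321/26 = 25.8585
F = MSB/MSW = 28.1748
df = (3, 26)

test statistic = 28.175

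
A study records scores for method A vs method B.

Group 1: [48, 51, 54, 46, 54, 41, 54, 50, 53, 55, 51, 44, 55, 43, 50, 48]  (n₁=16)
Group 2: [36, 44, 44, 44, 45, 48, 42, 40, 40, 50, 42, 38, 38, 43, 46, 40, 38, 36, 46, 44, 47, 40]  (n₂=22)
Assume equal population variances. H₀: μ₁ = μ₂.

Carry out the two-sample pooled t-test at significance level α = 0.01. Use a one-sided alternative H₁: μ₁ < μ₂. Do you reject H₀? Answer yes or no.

reject H₀: no

x̄₁=49.812, s₁=4.460, n₁=16
x̄₂=42.318, s₂=3.884, n₂=22
s_p² = [15·4.460² + 21·3.884²]/36 = 17.0892
SE = √(s_p²·(1/16+1/22)) = 1.3583
t = (49.812−42.318)/1.3583 = 5.5176
df = 36
p-value (one-sided, H₁ less) = 1.00000
At α=0.01: p ≥ α → fail to reject H₀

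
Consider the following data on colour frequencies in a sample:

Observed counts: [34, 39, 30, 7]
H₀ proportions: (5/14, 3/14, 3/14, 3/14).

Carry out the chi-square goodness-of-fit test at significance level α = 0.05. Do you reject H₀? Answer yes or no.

n = 110; E_i = n·p_i = [39.29, 23.57, 23.57, 23.57]
χ² = (34−39.29)²/39.29 + (39−23.57)²/23.57 + (30−23.57)²/23.57 + (7−23.57)²/23.57 = 24.2133
df = 3
p-value (upper-tail) = 0.00002
At α=0.05: p < α → reject H₀

reject H₀: yes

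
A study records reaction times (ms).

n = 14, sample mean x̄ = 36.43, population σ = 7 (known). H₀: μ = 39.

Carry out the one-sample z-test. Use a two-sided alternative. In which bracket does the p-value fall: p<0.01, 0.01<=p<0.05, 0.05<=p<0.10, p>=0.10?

SE = σ/√n = 7/√14 = 1.8708
z = (x̄−μ₀)/SE = (36.43−39)/1.8708 = -1.3737
p-value (two-sided) = 0.16953
→ bracket: p>=0.10

p-value bracket: p>=0.10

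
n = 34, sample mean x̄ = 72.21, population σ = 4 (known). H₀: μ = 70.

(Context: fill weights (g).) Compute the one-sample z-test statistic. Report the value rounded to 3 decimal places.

SE = σ/√n = 4/√34 = 0.6860
z = (x̄−μ₀)/SE = (72.21−70)/0.6860 = 3.2216

test statistic = 3.222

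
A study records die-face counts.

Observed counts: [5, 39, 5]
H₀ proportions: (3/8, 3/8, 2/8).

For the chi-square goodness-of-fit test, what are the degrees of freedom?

degrees of freedom = 2

df = k − 1 = 3 − 1 = 2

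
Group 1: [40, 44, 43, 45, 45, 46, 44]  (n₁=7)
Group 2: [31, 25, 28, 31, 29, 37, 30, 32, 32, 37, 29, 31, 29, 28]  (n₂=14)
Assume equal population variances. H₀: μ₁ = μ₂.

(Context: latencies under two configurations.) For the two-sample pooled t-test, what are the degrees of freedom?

df = n₁ + n₂ − 2 = 7 + 14 − 2 = 19

degrees of freedom = 19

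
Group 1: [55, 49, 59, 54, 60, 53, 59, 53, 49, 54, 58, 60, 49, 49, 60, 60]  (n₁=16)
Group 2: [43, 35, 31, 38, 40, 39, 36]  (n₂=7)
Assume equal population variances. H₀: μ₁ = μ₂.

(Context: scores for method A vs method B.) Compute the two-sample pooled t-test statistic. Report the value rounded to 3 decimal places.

test statistic = 9.092

x̄₁=55.062, s₁=4.434, n₁=16
x̄₂=37.429, s₂=3.867, n₂=7
s_p² = [15·4.434² + 6·3.867²]/21 = 18.3168
SE = √(s_p²·(1/16+1/7)) = 1.9395
t = (55.062−37.429)/1.9395 = 9.0922
df = 21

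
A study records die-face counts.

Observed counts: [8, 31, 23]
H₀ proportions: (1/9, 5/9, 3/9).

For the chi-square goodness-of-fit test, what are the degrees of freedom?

df = k − 1 = 3 − 1 = 2

degrees of freedom = 2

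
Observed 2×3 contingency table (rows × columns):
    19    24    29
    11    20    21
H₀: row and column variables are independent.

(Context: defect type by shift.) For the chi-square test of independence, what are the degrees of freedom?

df = (r−1)(c−1) = (2−1)·(3−1) = 2

degrees of freedom = 2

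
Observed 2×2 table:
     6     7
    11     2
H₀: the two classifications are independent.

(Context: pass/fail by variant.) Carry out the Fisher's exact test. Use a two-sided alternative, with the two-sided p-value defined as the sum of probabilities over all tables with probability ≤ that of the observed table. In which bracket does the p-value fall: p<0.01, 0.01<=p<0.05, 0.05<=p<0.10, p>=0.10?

p-value bracket: 0.05<=p<0.10

Margins: r₁=13, r₂=13, c₁=17, c₂=9, n=26
p_obs = C(13,6)·C(13,11)/C(26,17); sum pmf over tables with pmf ≤ p_obs
p-value (two-sided) = 0.09684
→ bracket: 0.05<=p<0.10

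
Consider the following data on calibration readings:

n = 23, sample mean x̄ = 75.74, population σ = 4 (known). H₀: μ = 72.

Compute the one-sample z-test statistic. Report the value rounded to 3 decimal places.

test statistic = 4.484

SE = σ/√n = 4/√23 = 0.8341
z = (x̄−μ₀)/SE = (75.74−72)/0.8341 = 4.4841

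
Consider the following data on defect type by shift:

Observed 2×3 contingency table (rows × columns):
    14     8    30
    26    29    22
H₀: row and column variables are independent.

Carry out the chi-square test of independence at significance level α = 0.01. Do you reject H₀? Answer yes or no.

Row totals [52, 77], col totals [40, 37, 52], n=129
χ² = (14−16.12)²/16.12 + (8−14.91)²/14.91 + (30−20.96)²/20.96 + (26−23.88)²/23.88 + (29−22.09)²/22.09 + (22−31.04)²/31.04 = 12.3693
df = 2
p-value (upper-tail) = 0.00206
At α=0.01: p < α → reject H₀

reject H₀: yes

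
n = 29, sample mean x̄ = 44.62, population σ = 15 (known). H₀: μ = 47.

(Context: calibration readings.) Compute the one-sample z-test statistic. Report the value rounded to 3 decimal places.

SE = σ/√n = 15/√29 = 2.7854
z = (x̄−μ₀)/SE = (44.62−47)/2.7854 = -0.8544

test statistic = -0.854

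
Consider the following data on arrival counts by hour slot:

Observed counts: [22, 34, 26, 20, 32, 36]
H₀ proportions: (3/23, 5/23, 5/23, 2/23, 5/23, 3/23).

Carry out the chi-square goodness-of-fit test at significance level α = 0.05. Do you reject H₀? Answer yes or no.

reject H₀: yes

n = 170; E_i = n·p_i = [22.17, 36.96, 36.96, 14.78, 36.96, 22.17]
χ² = (22−22.17)²/22.17 + (34−36.96)²/36.96 + (26−36.96)²/36.96 + (20−14.78)²/14.78 + (32−36.96)²/36.96 + (36−22.17)²/22.17 = 14.6133
df = 5
p-value (upper-tail) = 0.01215
At α=0.05: p < α → reject H₀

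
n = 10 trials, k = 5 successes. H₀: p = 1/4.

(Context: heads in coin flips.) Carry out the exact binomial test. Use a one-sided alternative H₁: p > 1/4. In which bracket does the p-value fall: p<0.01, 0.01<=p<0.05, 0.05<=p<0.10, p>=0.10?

p-value bracket: 0.05<=p<0.10

Exact binomial: n=10, k=5, p₀=1/4=0.2500
P(X≥5) from Σ C(n,i)·p₀^i·(1−p₀)^(n−i)
p-value (one-sided, H₁ greater) = 0.07813
→ bracket: 0.05<=p<0.10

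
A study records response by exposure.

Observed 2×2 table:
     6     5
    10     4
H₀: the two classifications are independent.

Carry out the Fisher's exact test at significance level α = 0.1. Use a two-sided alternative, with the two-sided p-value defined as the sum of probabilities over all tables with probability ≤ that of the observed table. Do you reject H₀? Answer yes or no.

Margins: r₁=11, r₂=14, c₁=16, c₂=9, n=25
p_obs = C(11,6)·C(14,10)/C(25,16); sum pmf over tables with pmf ≤ p_obs
p-value (two-sided) = 0.43408
At α=0.1: p ≥ α → fail to reject H₀

reject H₀: no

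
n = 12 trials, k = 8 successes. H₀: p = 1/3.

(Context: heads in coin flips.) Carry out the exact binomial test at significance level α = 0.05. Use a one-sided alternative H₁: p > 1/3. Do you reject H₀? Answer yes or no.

Exact binomial: n=12, k=8, p₀=1/3=0.3333
P(X≥8) from Σ C(n,i)·p₀^i·(1−p₀)^(n−i)
p-value (one-sided, H₁ greater) = 0.01876
At α=0.05: p < α → reject H₀

reject H₀: yes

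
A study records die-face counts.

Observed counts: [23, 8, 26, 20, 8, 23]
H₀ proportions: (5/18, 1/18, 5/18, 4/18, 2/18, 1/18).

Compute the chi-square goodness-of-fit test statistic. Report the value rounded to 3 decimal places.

n = 108; E_i = n·p_i = [30.00, 6.00, 30.00, 24.00, 12.00, 6.00]
χ² = (23−30.00)²/30.00 + (8−6.00)²/6.00 + (26−30.00)²/30.00 + (20−24.00)²/24.00 + (8−12.00)²/12.00 + (23−6.00)²/6.00 = 53.0000
df = 5

test statistic = 53.000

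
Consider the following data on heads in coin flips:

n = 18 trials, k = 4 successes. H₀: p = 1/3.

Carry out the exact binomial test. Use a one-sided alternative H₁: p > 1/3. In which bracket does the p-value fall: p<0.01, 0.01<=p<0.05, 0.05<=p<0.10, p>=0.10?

p-value bracket: p>=0.10

Exact binomial: n=18, k=4, p₀=1/3=0.3333
P(X≥4) from Σ C(n,i)·p₀^i·(1−p₀)^(n−i)
p-value (one-sided, H₁ greater) = 0.89833
→ bracket: p>=0.10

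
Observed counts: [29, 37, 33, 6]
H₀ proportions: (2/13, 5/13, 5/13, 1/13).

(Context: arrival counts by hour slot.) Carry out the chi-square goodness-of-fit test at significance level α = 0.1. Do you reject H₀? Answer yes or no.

n = 105; E_i = n·p_i = [16.15, 40.38, 40.38, 8.08]
χ² = (29−16.15)²/16.15 + (37−40.38)²/40.38 + (33−40.38)²/40.38 + (6−8.08)²/8.08 = 12.3838
df = 3
p-value (upper-tail) = 0.00618
At α=0.1: p < α → reject H₀

reject H₀: yes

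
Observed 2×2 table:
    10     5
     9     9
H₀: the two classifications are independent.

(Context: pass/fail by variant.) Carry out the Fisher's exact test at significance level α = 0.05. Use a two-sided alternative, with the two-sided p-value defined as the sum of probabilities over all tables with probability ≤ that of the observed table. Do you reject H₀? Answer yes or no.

Margins: r₁=15, r₂=18, c₁=19, c₂=14, n=33
p_obs = C(15,10)·C(18,9)/C(33,19); sum pmf over tables with pmf ≤ p_obs
p-value (two-sided) = 0.48242
At α=0.05: p ≥ α → fail to reject H₀

reject H₀: no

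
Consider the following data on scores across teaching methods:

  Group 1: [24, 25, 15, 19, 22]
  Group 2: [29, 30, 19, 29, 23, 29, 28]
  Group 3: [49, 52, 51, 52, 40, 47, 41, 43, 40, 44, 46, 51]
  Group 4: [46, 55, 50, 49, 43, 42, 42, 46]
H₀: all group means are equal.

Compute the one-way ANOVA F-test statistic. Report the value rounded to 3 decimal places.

test statistic = 63.650

Group means [21.00, 26.71, 46.33, 46.62], grand mean 38.156
SSB = Σnᵢ(x̄ᵢ−x̄)² = 3764.249; SSW = ΣΣ(x−x̄ᵢ)² = 551.970
MSB = 3764.249/3 = 1254.7495; MSW = 551.970/28 = 19.7132
F = MSB/MSW = 63.6501
df = (3, 28)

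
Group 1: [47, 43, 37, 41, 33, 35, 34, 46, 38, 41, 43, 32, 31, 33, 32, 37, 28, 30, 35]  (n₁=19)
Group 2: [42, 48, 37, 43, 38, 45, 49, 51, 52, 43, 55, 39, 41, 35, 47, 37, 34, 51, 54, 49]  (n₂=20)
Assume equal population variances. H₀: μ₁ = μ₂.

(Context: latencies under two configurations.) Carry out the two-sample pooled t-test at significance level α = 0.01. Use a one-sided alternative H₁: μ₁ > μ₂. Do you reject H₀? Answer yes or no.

reject H₀: no

x̄₁=36.632, s₁=5.520, n₁=19
x̄₂=44.500, s₂=6.525, n₂=20
s_p² = [18·5.520² + 19·6.525²]/37 = 36.6871
SE = √(s_p²·(1/19+1/20)) = 1.9404
t = (36.632−44.500)/1.9404 = -4.0550
df = 37
p-value (one-sided, H₁ greater) = 0.99988
At α=0.01: p ≥ α → fail to reject H₀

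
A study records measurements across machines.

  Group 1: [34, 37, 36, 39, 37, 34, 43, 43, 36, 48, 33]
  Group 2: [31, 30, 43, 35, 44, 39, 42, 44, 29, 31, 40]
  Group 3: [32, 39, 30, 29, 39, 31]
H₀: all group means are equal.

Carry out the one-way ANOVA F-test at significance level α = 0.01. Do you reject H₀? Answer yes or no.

Group means [38.18, 37.09, 33.33], grand mean 36.714
SSB = Σnᵢ(x̄ᵢ−x̄)² = 93.835; SSW = ΣΣ(x−x̄ᵢ)² = 679.879
MSB = 93.835/2 = 46.9177; MSW = 679.879/25 = 27.1952
F = MSB/MSW = 1.7252
df = (2, 25)
p-value (upper-tail) = 0.19867
At α=0.01: p ≥ α → fail to reject H₀

reject H₀: no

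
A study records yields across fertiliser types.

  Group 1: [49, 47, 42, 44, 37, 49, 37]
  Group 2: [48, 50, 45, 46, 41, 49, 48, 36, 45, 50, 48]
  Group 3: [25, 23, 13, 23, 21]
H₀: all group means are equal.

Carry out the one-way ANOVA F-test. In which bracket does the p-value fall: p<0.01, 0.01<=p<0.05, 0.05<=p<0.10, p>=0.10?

p-value bracket: p<0.01

Group means [43.57, 46.00, 21.00], grand mean 39.826
SSB = Σnᵢ(x̄ᵢ−x̄)² = 2289.590; SSW = ΣΣ(x−x̄ᵢ)² = 427.714
MSB = 2289.590/2 = 1144.7950; MSW = 427.714/20 = 21.3857
F = MSB/MSW = 53.5308
df = (2, 20)
p-value (upper-tail) = 0.00000
→ bracket: p<0.01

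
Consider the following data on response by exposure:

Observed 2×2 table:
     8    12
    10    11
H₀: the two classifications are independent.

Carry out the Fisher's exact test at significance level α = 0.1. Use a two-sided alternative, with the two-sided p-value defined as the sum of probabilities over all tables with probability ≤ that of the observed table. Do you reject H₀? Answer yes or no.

Margins: r₁=20, r₂=21, c₁=18, c₂=23, n=41
p_obs = C(20,8)·C(21,10)/C(41,18); sum pmf over tables with pmf ≤ p_obs
p-value (two-sided) = 0.75574
At α=0.1: p ≥ α → fail to reject H₀

reject H₀: no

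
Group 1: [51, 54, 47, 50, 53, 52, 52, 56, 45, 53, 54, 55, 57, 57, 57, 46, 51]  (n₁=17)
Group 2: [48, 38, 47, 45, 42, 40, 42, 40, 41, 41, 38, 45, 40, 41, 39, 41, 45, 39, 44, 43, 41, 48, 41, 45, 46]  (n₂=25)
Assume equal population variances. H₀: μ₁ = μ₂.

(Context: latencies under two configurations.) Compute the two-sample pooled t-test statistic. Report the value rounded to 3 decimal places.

x̄₁=52.353, s₁=3.741, n₁=17
x̄₂=42.400, s₂=3.014, n₂=25
s_p² = [16·3.741² + 24·3.014²]/40 = 11.0471
SE = √(s_p²·(1/17+1/25)) = 1.0448
t = (52.353−42.400)/1.0448 = 9.5257
df = 40

test statistic = 9.526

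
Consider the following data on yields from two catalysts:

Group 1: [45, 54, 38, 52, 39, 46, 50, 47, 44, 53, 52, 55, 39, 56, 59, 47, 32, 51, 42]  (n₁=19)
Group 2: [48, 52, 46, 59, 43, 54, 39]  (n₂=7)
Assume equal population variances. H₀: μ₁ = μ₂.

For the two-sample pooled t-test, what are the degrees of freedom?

degrees of freedom = 24

df = n₁ + n₂ − 2 = 19 + 7 − 2 = 24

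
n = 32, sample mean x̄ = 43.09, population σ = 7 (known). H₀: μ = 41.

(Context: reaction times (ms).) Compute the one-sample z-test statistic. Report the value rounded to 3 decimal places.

test statistic = 1.689

SE = σ/√n = 7/√32 = 1.2374
z = (x̄−μ₀)/SE = (43.09−41)/1.2374 = 1.6890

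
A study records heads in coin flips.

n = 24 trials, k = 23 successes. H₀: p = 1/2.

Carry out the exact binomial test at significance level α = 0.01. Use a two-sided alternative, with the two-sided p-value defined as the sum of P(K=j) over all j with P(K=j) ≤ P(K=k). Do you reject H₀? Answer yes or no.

Exact binomial: n=24, k=23, p₀=1/2=0.5000
P(X=j) = C(n,j)·p₀^j·(1−p₀)^(n−j); p = Σ P(X=j) over j with P(X=j) ≤ P(X=23)
p-value (two-sided) = 0.00000
At α=0.01: p < α → reject H₀

reject H₀: yes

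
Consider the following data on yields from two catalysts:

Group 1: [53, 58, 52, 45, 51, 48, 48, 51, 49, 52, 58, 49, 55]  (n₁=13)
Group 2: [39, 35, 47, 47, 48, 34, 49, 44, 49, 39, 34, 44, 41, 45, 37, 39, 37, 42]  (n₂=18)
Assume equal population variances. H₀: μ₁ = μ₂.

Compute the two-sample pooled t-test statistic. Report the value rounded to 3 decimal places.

test statistic = 5.759

x̄₁=51.462, s₁=3.865, n₁=13
x̄₂=41.667, s₂=5.168, n₂=18
s_p² = [12·3.865² + 17·5.168²]/29 = 21.8355
SE = √(s_p²·(1/13+1/18)) = 1.7008
t = (51.462−41.667)/1.7008 = 5.7590
df = 29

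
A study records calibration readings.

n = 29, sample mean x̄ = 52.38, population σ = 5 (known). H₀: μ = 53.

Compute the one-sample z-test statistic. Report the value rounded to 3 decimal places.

SE = σ/√n = 5/√29 = 0.9285
z = (x̄−μ₀)/SE = (52.38−53)/0.9285 = -0.6678

test statistic = -0.668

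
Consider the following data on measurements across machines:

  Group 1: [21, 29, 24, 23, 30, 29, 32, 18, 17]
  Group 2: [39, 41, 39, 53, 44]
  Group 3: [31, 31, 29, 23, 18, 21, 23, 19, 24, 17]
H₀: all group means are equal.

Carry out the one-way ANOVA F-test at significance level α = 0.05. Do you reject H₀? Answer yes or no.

Group means [24.78, 43.20, 23.60], grand mean 28.125
SSB = Σnᵢ(x̄ᵢ−x̄)² = 1441.869; SSW = ΣΣ(x−x̄ᵢ)² = 618.756
MSB = 1441.869/2 = 720.9347; MSW = 618.756/21 = 29.4646
F = MSB/MSW = 24.4679
df = (2, 21)
p-value (upper-tail) = 0.00000
At α=0.05: p < α → reject H₀

reject H₀: yes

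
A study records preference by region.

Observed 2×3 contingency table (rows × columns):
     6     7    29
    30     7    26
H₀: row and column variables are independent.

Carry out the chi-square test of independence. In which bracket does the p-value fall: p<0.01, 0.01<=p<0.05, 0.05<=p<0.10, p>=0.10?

Row totals [42, 63], col totals [36, 14, 55], n=105
χ² = (6−14.40)²/14.40 + (7−5.60)²/5.60 + (29−22.00)²/22.00 + (30−21.60)²/21.60 + (7−8.40)²/8.40 + (26−33.00)²/33.00 = 12.4621
df = 2
p-value (upper-tail) = 0.00197
→ bracket: p<0.01

p-value bracket: p<0.01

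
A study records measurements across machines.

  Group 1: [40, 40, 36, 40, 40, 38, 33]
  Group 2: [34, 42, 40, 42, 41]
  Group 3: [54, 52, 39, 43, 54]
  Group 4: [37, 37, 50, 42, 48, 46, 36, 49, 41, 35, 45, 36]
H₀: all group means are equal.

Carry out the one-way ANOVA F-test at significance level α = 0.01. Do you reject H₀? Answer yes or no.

reject H₀: no

Group means [38.14, 39.80, 48.40, 41.83], grand mean 41.724
SSB = Σnᵢ(x̄ᵢ−x̄)² = 331.269; SSW = ΣΣ(x−x̄ᵢ)² = 628.524
MSB = 331.269/3 = 110.4231; MSW = 628.524/25 = 25.1410
F = MSB/MSW = 4.3922
df = (3, 25)
p-value (upper-tail) = 0.01295
At α=0.01: p ≥ α → fail to reject H₀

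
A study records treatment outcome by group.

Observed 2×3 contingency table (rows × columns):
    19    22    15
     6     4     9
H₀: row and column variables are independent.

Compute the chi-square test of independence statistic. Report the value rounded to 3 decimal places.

test statistic = 3.262

Row totals [56, 19], col totals [25, 26, 24], n=75
χ² = (19−18.67)²/18.67 + (22−19.41)²/19.41 + (15−17.92)²/17.92 + (6−6.33)²/6.33 + (4−6.59)²/6.59 + (9−6.08)²/6.08 = 3.2621
df = 2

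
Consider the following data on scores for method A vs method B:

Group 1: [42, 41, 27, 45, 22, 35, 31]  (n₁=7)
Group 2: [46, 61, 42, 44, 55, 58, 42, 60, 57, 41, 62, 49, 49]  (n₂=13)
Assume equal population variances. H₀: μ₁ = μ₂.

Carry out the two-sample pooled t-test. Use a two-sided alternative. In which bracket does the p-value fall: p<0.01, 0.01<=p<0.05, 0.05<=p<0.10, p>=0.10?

p-value bracket: p<0.01

x̄₁=34.714, s₁=8.499, n₁=7
x̄₂=51.231, s₂=7.886, n₂=13
s_p² = [6·8.499² + 12·7.886²]/18 = 65.5409
SE = √(s_p²·(1/7+1/13)) = 3.7953
t = (34.714−51.231)/3.7953 = -4.3518
df = 18
p-value (two-sided) = 0.00038
→ bracket: p<0.01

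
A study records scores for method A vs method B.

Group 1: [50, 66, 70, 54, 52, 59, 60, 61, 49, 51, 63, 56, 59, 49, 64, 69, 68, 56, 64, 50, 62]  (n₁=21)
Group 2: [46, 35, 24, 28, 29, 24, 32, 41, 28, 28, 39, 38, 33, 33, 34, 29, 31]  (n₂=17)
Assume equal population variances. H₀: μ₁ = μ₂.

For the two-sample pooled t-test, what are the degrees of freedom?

degrees of freedom = 36

df = n₁ + n₂ − 2 = 21 + 17 − 2 = 36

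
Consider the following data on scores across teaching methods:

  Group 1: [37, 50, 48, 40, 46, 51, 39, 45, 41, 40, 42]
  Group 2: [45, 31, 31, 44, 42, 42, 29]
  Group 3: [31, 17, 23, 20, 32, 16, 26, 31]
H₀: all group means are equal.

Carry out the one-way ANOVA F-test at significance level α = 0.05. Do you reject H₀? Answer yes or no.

reject H₀: yes

Group means [43.55, 37.71, 24.50], grand mean 36.115
SSB = Σnᵢ(x̄ᵢ−x̄)² = 1704.498; SSW = ΣΣ(x−x̄ᵢ)² = 812.156
MSB = 1704.498/2 = 852.2490; MSW = 812.156/23 = 35.3111
F = MSB/MSW = 24.1354
df = (2, 23)
p-value (upper-tail) = 0.00000
At α=0.05: p < α → reject H₀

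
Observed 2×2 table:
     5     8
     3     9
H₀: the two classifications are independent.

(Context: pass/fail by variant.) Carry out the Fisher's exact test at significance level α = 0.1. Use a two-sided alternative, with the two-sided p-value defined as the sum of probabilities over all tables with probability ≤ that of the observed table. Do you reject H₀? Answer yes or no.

Margins: r₁=13, r₂=12, c₁=8, c₂=17, n=25
p_obs = C(13,5)·C(12,3)/C(25,8); sum pmf over tables with pmf ≤ p_obs
p-value (two-sided) = 0.67277
At α=0.1: p ≥ α → fail to reject H₀

reject H₀: no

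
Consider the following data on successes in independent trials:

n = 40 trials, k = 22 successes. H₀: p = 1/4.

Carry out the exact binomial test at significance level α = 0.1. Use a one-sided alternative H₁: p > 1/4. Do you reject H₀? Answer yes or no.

Exact binomial: n=40, k=22, p₀=1/4=0.2500
P(X≥22) from Σ C(n,i)·p₀^i·(1−p₀)^(n−i)
p-value (one-sided, H₁ greater) = 0.00005
At α=0.1: p < α → reject H₀

reject H₀: yes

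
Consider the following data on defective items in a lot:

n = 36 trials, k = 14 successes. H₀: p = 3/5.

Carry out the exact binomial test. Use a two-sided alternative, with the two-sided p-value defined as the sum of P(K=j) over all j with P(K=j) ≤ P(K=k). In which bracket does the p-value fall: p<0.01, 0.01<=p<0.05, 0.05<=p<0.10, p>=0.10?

Exact binomial: n=36, k=14, p₀=3/5=0.6000
P(X=j) = C(n,j)·p₀^j·(1−p₀)^(n−j); p = Σ P(X=j) over j with P(X=j) ≤ P(X=14)
p-value (two-sided) = 0.01592
→ bracket: 0.01<=p<0.05

p-value bracket: 0.01<=p<0.05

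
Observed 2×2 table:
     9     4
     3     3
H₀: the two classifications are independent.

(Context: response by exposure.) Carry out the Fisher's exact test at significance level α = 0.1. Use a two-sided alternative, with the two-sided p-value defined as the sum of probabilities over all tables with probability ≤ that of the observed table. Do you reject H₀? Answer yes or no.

reject H₀: no

Margins: r₁=13, r₂=6, c₁=12, c₂=7, n=19
p_obs = C(13,9)·C(6,3)/C(19,12); sum pmf over tables with pmf ≤ p_obs
p-value (two-sided) = 0.61687
At α=0.1: p ≥ α → fail to reject H₀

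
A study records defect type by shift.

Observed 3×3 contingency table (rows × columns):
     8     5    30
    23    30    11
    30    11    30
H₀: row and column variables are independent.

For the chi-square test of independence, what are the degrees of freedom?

degrees of freedom = 4

df = (r−1)(c−1) = (3−1)·(3−1) = 4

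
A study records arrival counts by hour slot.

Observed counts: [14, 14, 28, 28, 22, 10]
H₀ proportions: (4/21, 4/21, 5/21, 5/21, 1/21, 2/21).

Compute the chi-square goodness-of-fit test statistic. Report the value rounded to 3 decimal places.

n = 116; E_i = n·p_i = [22.10, 22.10, 27.62, 27.62, 5.52, 11.05]
χ² = (14−22.10)²/22.10 + (14−22.10)²/22.10 + (28−27.62)²/27.62 + (28−27.62)²/27.62 + (22−5.52)²/5.52 + (10−11.05)²/11.05 = 55.1862
df = 5

test statistic = 55.186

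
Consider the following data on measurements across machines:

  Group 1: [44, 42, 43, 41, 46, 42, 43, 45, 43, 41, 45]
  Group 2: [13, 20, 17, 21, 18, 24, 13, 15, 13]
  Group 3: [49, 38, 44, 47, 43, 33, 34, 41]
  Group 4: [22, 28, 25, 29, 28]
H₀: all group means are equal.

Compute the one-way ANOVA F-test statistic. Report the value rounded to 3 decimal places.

test statistic = 95.120

Group means [43.18, 17.11, 41.12, 26.40], grand mean 33.030
SSB = Σnᵢ(x̄ᵢ−x̄)² = 4158.369; SSW = ΣΣ(x−x̄ᵢ)² = 422.600
MSB = 4158.369/3 = 1386.1231; MSW = 422.600/29 = 14.5724
F = MSB/MSW = 95.1196
df = (3, 29)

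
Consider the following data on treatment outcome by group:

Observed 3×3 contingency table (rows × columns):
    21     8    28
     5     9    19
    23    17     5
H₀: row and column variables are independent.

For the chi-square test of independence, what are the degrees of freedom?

df = (r−1)(c−1) = (3−1)·(3−1) = 4

degrees of freedom = 4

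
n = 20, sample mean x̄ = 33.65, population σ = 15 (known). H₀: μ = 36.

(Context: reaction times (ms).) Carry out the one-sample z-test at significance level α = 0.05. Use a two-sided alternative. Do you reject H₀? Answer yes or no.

SE = σ/√n = 15/√20 = 3.3541
z = (x̄−μ₀)/SE = (33.65−36)/3.3541 = -0.7006
p-value (two-sided) = 0.48353
At α=0.05: p ≥ α → fail to reject H₀

reject H₀: no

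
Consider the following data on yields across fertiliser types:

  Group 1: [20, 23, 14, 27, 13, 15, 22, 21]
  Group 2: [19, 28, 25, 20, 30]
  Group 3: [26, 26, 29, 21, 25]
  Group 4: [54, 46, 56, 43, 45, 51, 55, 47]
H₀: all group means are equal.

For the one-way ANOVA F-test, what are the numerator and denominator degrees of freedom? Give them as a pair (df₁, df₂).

k = 4 groups, N = 26 total
df = (k−1, N−k) = (4−1, 26−4) = (3, 22)

degrees of freedom = [3, 22]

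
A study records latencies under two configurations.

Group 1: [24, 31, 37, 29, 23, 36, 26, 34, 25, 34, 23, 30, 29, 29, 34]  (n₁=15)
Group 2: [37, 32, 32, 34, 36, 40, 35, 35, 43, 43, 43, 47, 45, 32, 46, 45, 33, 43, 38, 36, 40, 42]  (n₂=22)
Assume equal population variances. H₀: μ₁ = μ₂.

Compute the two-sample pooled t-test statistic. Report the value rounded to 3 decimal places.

test statistic = -5.728

x̄₁=29.600, s₁=4.703, n₁=15
x̄₂=38.955, s₂=4.990, n₂=22
s_p² = [14·4.703² + 21·4.990²]/35 = 23.7873
SE = √(s_p²·(1/15+1/22)) = 1.6331
t = (29.600−38.955)/1.6331 = -5.7280
df = 35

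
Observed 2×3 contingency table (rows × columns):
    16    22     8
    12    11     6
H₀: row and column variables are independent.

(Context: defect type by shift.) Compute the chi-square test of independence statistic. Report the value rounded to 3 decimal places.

test statistic = 0.707

Row totals [46, 29], col totals [28, 33, 14], n=75
χ² = (16−17.17)²/17.17 + (22−20.24)²/20.24 + (8−8.59)²/8.59 + (12−10.83)²/10.83 + (11−12.76)²/12.76 + (6−5.41)²/5.41 = 0.7068
df = 2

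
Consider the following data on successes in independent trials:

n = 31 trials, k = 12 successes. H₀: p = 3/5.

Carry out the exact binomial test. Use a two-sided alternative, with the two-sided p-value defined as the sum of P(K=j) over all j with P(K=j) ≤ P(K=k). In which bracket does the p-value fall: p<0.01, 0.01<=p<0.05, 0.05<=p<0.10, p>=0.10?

Exact binomial: n=31, k=12, p₀=3/5=0.6000
P(X=j) = C(n,j)·p₀^j·(1−p₀)^(n−j); p = Σ P(X=j) over j with P(X=j) ≤ P(X=12)
p-value (two-sided) = 0.01748
→ bracket: 0.01<=p<0.05

p-value bracket: 0.01<=p<0.05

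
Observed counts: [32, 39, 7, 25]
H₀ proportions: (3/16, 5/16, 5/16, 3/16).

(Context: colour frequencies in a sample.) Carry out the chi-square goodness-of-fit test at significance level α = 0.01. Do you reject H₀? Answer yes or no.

n = 103; E_i = n·p_i = [19.31, 32.19, 32.19, 19.31]
χ² = (32−19.31)²/19.31 + (39−32.19)²/32.19 + (7−32.19)²/32.19 + (25−19.31)²/19.31 = 31.1618
df = 3
p-value (upper-tail) = 0.00000
At α=0.01: p < α → reject H₀

reject H₀: yes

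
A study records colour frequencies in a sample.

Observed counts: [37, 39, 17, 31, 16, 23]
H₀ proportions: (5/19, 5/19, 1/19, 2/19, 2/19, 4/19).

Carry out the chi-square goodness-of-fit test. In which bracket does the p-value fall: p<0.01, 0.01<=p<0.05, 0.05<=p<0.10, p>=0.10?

n = 163; E_i = n·p_i = [42.89, 42.89, 8.58, 17.16, 17.16, 34.32]
χ² = (37−42.89)²/42.89 + (39−42.89)²/42.89 + (17−8.58)²/8.58 + (31−17.16)²/17.16 + (16−17.16)²/17.16 + (23−34.32)²/34.32 = 24.4064
df = 5
p-value (upper-tail) = 0.00018
→ bracket: p<0.01

p-value bracket: p<0.01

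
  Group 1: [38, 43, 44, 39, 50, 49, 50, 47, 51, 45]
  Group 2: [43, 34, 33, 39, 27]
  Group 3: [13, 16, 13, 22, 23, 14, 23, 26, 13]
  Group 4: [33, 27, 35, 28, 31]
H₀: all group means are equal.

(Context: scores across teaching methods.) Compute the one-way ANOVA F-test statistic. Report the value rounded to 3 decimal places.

test statistic = 49.503

Group means [45.60, 35.20, 18.11, 30.80], grand mean 32.724
SSB = Σnᵢ(x̄ᵢ−x̄)² = 3628.904; SSW = ΣΣ(x−x̄ᵢ)² = 610.889
MSB = 3628.904/3 = 1209.6347; MSW = 610.889/25 = 24.4356
F = MSB/MSW = 49.5031
df = (3, 25)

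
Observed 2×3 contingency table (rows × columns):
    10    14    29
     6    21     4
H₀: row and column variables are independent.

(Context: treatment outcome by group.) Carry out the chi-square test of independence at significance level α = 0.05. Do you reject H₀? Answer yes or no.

Row totals [53, 31], col totals [16, 35, 33], n=84
χ² = (10−10.10)²/10.10 + (14−22.08)²/22.08 + (29−20.82)²/20.82 + (6−5.90)²/5.90 + (21−12.92)²/12.92 + (4−12.18)²/12.18 = 16.7247
df = 2
p-value (upper-tail) = 0.00023
At α=0.05: p < α → reject H₀

reject H₀: yes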